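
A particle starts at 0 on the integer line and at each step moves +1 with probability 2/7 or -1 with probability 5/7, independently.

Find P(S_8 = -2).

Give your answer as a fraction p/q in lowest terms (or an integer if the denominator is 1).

To reach position -2 after 8 steps: need 3 steps of +1 and 5 steps of -1.
Number of such sequences: C(8,3) = 56
Each has probability (2/7)^3 · (5/7)^5 = 25000/5764801
P = 56 · 25000/5764801 = 200000/823543

Answer: 200000/823543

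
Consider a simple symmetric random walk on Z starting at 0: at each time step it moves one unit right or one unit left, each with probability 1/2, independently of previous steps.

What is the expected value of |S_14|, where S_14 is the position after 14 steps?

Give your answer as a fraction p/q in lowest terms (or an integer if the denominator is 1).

Answer: 3003/1024

Derivation:
S_14 takes values m ≡ 0 (mod 2) with |m| ≤ 14; P(S_14=m) = C(14,(14+m)/2)/2^14.
Total paths: 2^14 = 16384
Distribution: P(S=-14)=1/16384, P(S=-12)=14/16384, P(S=-10)=91/16384, P(S=-8)=364/16384, P(S=-6)=1001/16384, P(S=-4)=2002/16384, P(S=-2)=3003/16384, P(S=0)=3432/16384, P(S=2)=3003/16384, P(S=4)=2002/16384, P(S=6)=1001/16384, P(S=8)=364/16384, P(S=10)=91/16384, P(S=12)=14/16384, P(S=14)=1/16384
E[|S_14|] = Σ_m |m|·P(S_14=m) = 48048/16384 = 3003/1024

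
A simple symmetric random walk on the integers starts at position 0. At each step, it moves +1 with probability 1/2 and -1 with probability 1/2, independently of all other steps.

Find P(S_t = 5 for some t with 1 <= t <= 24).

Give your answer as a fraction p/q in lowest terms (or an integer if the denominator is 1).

Answer: 1289565/4194304

Derivation:
Count via complement. Let g(t,s) = #length-t paths at position s with S_1..S_t all ≠ 5.
g(t,s) = g(t-1,s-1) + g(t-1,s+1) for s ≠ 5; g(t,5) = 0.
t=0: g(0,0)=1
t=1: g(1,-1)=1 g(1,1)=1
t=2: g(2,-2)=1 g(2,0)=2 g(2,2)=1
t=3: g(3,-3)=1 g(3,-1)=3 g(3,1)=3 g(3,3)=1
t=4: g(4,-4)=1 g(4,-2)=4 g(4,0)=6 g(4,2)=4 g(4,4)=1
t=5: g(5,-5)=1 g(5,-3)=5 g(5,-1)=10 g(5,1)=10 g(5,3)=5
t=6: g(6,-6)=1 g(6,-4)=6 g(6,-2)=15 g(6,0)=20 g(6,2)=15 g(6,4)=5
t=7: g(7,-7)=1 g(7,-5)=7 g(7,-3)=21 g(7,-1)=35 g(7,1)=35 g(7,3)=20
t=8: g(8,-8)=1 g(8,-6)=8 g(8,-4)=28 g(8,-2)=56 g(8,0)=70 g(8,2)=55 g(8,4)=20
t=9: g(9,-9)=1 g(9,-7)=9 g(9,-5)=36 g(9,-3)=84 g(9,-1)=126 g(9,1)=125 g(9,3)=75
t=10: g(10,-10)=1 g(10,-8)=10 g(10,-6)=45 g(10,-4)=120 g(10,-2)=210 g(10,0)=251 g(10,2)=200 g(10,4)=75
t=11: g(11,-11)=1 g(11,-9)=11 g(11,-7)=55 g(11,-5)=165 g(11,-3)=330 g(11,-1)=461 g(11,1)=451 g(11,3)=275
t=12: g(12,-12)=1 g(12,-10)=12 g(12,-8)=66 g(12,-6)=220 g(12,-4)=495 g(12,-2)=791 g(12,0)=912 g(12,2)=726 g(12,4)=275
t=13: g(13,-13)=1 g(13,-11)=13 g(13,-9)=78 g(13,-7)=286 g(13,-5)=715 g(13,-3)=1286 g(13,-1)=1703 g(13,1)=1638 g(13,3)=1001
t=14: g(14,-14)=1 g(14,-12)=14 g(14,-10)=91 g(14,-8)=364 g(14,-6)=1001 g(14,-4)=2001 g(14,-2)=2989 g(14,0)=3341 g(14,2)=2639 g(14,4)=1001
t=15: g(15,-15)=1 g(15,-13)=15 g(15,-11)=105 g(15,-9)=455 g(15,-7)=1365 g(15,-5)=3002 g(15,-3)=4990 g(15,-1)=6330 g(15,1)=5980 g(15,3)=3640
t=16: g(16,-16)=1 g(16,-14)=16 g(16,-12)=120 g(16,-10)=560 g(16,-8)=1820 g(16,-6)=4367 g(16,-4)=7992 g(16,-2)=11320 g(16,0)=12310 g(16,2)=9620 g(16,4)=3640
t=17: g(17,-17)=1 g(17,-15)=17 g(17,-13)=136 g(17,-11)=680 g(17,-9)=2380 g(17,-7)=6187 g(17,-5)=12359 g(17,-3)=19312 g(17,-1)=23630 g(17,1)=21930 g(17,3)=13260
t=18: g(18,-18)=1 g(18,-16)=18 g(18,-14)=153 g(18,-12)=816 g(18,-10)=3060 g(18,-8)=8567 g(18,-6)=18546 g(18,-4)=31671 g(18,-2)=42942 g(18,0)=45560 g(18,2)=35190 g(18,4)=13260
t=19: g(19,-19)=1 g(19,-17)=19 g(19,-15)=171 g(19,-13)=969 g(19,-11)=3876 g(19,-9)=11627 g(19,-7)=27113 g(19,-5)=50217 g(19,-3)=74613 g(19,-1)=88502 g(19,1)=80750 g(19,3)=48450
t=20: g(20,-20)=1 g(20,-18)=20 g(20,-16)=190 g(20,-14)=1140 g(20,-12)=4845 g(20,-10)=15503 g(20,-8)=38740 g(20,-6)=77330 g(20,-4)=124830 g(20,-2)=163115 g(20,0)=169252 g(20,2)=129200 g(20,4)=48450
t=21: g(21,-21)=1 g(21,-19)=21 g(21,-17)=210 g(21,-15)=1330 g(21,-13)=5985 g(21,-11)=20348 g(21,-9)=54243 g(21,-7)=116070 g(21,-5)=202160 g(21,-3)=287945 g(21,-1)=332367 g(21,1)=298452 g(21,3)=177650
t=22: g(22,-22)=1 g(22,-20)=22 g(22,-18)=231 g(22,-16)=1540 g(22,-14)=7315 g(22,-12)=26333 g(22,-10)=74591 g(22,-8)=170313 g(22,-6)=318230 g(22,-4)=490105 g(22,-2)=620312 g(22,0)=630819 g(22,2)=476102 g(22,4)=177650
t=23: g(23,-23)=1 g(23,-21)=23 g(23,-19)=253 g(23,-17)=1771 g(23,-15)=8855 g(23,-13)=33648 g(23,-11)=100924 g(23,-9)=244904 g(23,-7)=488543 g(23,-5)=808335 g(23,-3)=1110417 g(23,-1)=1251131 g(23,1)=1106921 g(23,3)=653752
t=24: g(24,-24)=1 g(24,-22)=24 g(24,-20)=276 g(24,-18)=2024 g(24,-16)=10626 g(24,-14)=42503 g(24,-12)=134572 g(24,-10)=345828 g(24,-8)=733447 g(24,-6)=1296878 g(24,-4)=1918752 g(24,-2)=2361548 g(24,0)=2358052 g(24,2)=1760673 g(24,4)=653752
Paths never hitting 5: Σ_s g(24,s) = 11618956
Paths hitting 5: 2^24 - 11618956 = 5158260
P = 5158260/16777216 = 1289565/4194304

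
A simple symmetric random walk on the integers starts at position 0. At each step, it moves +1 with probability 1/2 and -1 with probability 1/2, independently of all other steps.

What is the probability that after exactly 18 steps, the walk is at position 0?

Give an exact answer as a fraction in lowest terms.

Answer: 12155/65536

Derivation:
To return to 0 after 18 steps: need exactly 9 steps of +1 and 9 of -1.
Favorable paths: C(18,9) = 48620
Total paths: 2^18 = 262144
P = 48620/262144 = 12155/65536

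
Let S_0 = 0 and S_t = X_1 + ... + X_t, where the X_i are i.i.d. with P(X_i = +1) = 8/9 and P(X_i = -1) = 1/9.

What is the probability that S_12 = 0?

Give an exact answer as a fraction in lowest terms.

To be at 0 after 12 steps: need exactly 6 steps of +1 and 6 of -1.
Number of such sequences: C(12,6) = 924
Each has probability (8/9)^6 · (1/9)^6 = 262144/282429536481
P = 924 · 262144/282429536481 = 80740352/94143178827

Answer: 80740352/94143178827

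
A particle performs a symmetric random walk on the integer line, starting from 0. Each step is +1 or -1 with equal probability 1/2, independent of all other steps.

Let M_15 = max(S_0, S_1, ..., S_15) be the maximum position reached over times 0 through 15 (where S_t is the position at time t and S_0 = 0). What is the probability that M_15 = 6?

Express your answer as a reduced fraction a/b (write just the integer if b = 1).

Answer: 1365/32768

Derivation:
Let M_15 = max(S_0,...,S_15). Use the reflection principle: for j ≥ 1, #{paths with M_15 ≥ j} = #{S_15 ≥ j} + #{S_15 ≥ j+1}.
By reflection, #{M_15 ≥ 6} = #{S_15 ≥ 6} + #{S_15 ≥ 7} = 1941 + 1941 = 3882.
#{M_15 ≥ 7} = #{S_15 ≥ 7} + #{S_15 ≥ 8} = 1941 + 576 = 2517.
#{M_15 = 6} = 3882 - 2517 = 1365.
P(M_15 = 6) = 1365/32768 = 1365/32768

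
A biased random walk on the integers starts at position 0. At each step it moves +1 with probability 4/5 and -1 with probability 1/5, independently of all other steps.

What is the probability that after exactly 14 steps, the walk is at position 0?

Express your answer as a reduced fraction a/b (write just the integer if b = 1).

To be at 0 after 14 steps: need exactly 7 steps of +1 and 7 of -1.
Number of such sequences: C(14,7) = 3432
Each has probability (4/5)^7 · (1/5)^7 = 16384/6103515625
P = 3432 · 16384/6103515625 = 56229888/6103515625

Answer: 56229888/6103515625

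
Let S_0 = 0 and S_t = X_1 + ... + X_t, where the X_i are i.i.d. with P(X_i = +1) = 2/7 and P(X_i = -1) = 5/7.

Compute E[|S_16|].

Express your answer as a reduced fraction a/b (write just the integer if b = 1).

S_16 takes values m ≡ 0 (mod 2) with |m| ≤ 16; P(S_16=m) = C(16,(16+m)/2) · (2/7)^((16+m)/2) · (5/7)^((16-m)/2).
Distribution: P(S=-16)=152587890625/33232930569601, P(S=-14)=976562500000/33232930569601, P(S=-12)=2929687500000/33232930569601, P(S=-10)=781250000000/4747561509943, P(S=-8)=1015625000000/4747561509943, P(S=-6)=975000000000/4747561509943, P(S=-4)=715000000000/4747561509943, P(S=-2)=2860000000000/33232930569601, P(S=0)=1287000000000/33232930569601, P(S=2)=457600000000/33232930569601, P(S=4)=18304000000/4747561509943, P(S=6)=3993600000/4747561509943, P(S=8)=665600000/4747561509943, P(S=10)=81920000/4747561509943, P(S=12)=49152000/33232930569601, P(S=14)=2621440/33232930569601, P(S=16)=65536/33232930569601
E[|S_16|] = Σ_m |m|·P(S_16=m) = 231161110022736/33232930569601

Answer: 231161110022736/33232930569601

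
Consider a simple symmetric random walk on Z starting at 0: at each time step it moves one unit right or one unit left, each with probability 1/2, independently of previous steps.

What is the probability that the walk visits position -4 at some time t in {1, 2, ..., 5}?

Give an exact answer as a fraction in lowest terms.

Answer: 1/16

Derivation:
Count via complement. Let g(t,s) = #length-t paths at position s with S_1..S_t all ≠ -4.
g(t,s) = g(t-1,s-1) + g(t-1,s+1) for s ≠ -4; g(t,-4) = 0.
t=0: g(0,0)=1
t=1: g(1,-1)=1 g(1,1)=1
t=2: g(2,-2)=1 g(2,0)=2 g(2,2)=1
t=3: g(3,-3)=1 g(3,-1)=3 g(3,1)=3 g(3,3)=1
t=4: g(4,-2)=4 g(4,0)=6 g(4,2)=4 g(4,4)=1
t=5: g(5,-3)=4 g(5,-1)=10 g(5,1)=10 g(5,3)=5 g(5,5)=1
Paths never hitting -4: Σ_s g(5,s) = 30
Paths hitting -4: 2^5 - 30 = 2
P = 2/32 = 1/16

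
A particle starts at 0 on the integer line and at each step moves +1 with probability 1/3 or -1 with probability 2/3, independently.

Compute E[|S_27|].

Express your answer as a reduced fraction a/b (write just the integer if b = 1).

S_27 takes values m ≡ 1 (mod 2) with |m| ≤ 27; P(S_27=m) = C(27,(27+m)/2) · (1/3)^((27+m)/2) · (2/3)^((27-m)/2).
Distribution: P(S=-27)=134217728/7625597484987, P(S=-25)=67108864/282429536481, P(S=-23)=436207616/282429536481, P(S=-21)=5452595200/847288609443, P(S=-19)=5452595200/282429536481, P(S=-17)=12540968960/282429536481, P(S=-15)=68975329280/847288609443, P(S=-13)=34487664640/282429536481, P(S=-11)=43109580800/282429536481, P(S=-9)=409541017600/2541865828329, P(S=-7)=40954101760/282429536481, P(S=-5)=31646351360/282429536481, P(S=-3)=63292702720/847288609443, P(S=-1)=12171673600/282429536481, P(S=1)=6085836800/282429536481, P(S=3)=7911587840/847288609443, P(S=5)=988948480/282429536481, P(S=7)=319953920/282429536481, P(S=9)=799884800/2541865828329, P(S=11)=21049600/282429536481, P(S=13)=4209920/282429536481, P(S=15)=2104960/847288609443, P(S=17)=95680/282429536481, P(S=19)=10400/282429536481, P(S=21)=2600/847288609443, P(S=23)=52/282429536481, P(S=25)=2/282429536481, P(S=27)=1/7625597484987
E[|S_27|] = Σ_m |m|·P(S_27=m) = 862142190941/94143178827

Answer: 862142190941/94143178827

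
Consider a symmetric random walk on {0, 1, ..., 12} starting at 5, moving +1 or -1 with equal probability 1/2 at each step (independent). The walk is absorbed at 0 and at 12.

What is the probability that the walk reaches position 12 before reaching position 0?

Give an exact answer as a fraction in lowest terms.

Symmetric walk (p = 1/2): the harmonic-function argument gives P(hit 12 before 0 | start at 5) = a/N.
P = 5/12 = 5/12

Answer: 5/12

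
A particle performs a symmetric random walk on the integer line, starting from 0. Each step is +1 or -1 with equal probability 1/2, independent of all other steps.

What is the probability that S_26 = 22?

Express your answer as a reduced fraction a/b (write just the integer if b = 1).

To reach position 22 after 26 steps: need 24 steps of +1 and 2 of -1.
Favorable paths: C(26,24) = 325
Total paths: 2^26 = 67108864
P = 325/67108864 = 325/67108864

Answer: 325/67108864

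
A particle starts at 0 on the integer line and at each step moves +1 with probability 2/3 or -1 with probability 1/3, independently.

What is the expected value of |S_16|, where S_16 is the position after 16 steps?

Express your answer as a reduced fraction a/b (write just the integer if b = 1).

S_16 takes values m ≡ 0 (mod 2) with |m| ≤ 16; P(S_16=m) = C(16,(16+m)/2) · (2/3)^((16+m)/2) · (1/3)^((16-m)/2).
Distribution: P(S=-16)=1/43046721, P(S=-14)=32/43046721, P(S=-12)=160/14348907, P(S=-10)=4480/43046721, P(S=-8)=29120/43046721, P(S=-6)=46592/14348907, P(S=-4)=512512/43046721, P(S=-2)=1464320/43046721, P(S=0)=366080/4782969, P(S=2)=5857280/43046721, P(S=4)=8200192/43046721, P(S=6)=2981888/14348907, P(S=8)=7454720/43046721, P(S=10)=4587520/43046721, P(S=12)=655360/14348907, P(S=14)=524288/43046721, P(S=16)=65536/43046721
E[|S_16|] = Σ_m |m|·P(S_16=m) = 80595056/14348907

Answer: 80595056/14348907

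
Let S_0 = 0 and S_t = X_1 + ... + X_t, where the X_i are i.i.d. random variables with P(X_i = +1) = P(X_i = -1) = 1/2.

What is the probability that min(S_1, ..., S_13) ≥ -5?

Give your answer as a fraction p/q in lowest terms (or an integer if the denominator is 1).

Let f(t,s) = #length-t paths at position s with S_1..S_t all ≥ -5.
f(t,s) = f(t-1,s-1) + f(t-1,s+1) for s ≥ -5; f(t,s) = 0 for s < -5.
t=0: f(0,0)=1
t=1: f(1,-1)=1 f(1,1)=1
t=2: f(2,-2)=1 f(2,0)=2 f(2,2)=1
t=3: f(3,-3)=1 f(3,-1)=3 f(3,1)=3 f(3,3)=1
t=4: f(4,-4)=1 f(4,-2)=4 f(4,0)=6 f(4,2)=4 f(4,4)=1
t=5: f(5,-5)=1 f(5,-3)=5 f(5,-1)=10 f(5,1)=10 f(5,3)=5 f(5,5)=1
t=6: f(6,-4)=6 f(6,-2)=15 f(6,0)=20 f(6,2)=15 f(6,4)=6 f(6,6)=1
t=7: f(7,-5)=6 f(7,-3)=21 f(7,-1)=35 f(7,1)=35 f(7,3)=21 f(7,5)=7 f(7,7)=1
t=8: f(8,-4)=27 f(8,-2)=56 f(8,0)=70 f(8,2)=56 f(8,4)=28 f(8,6)=8 f(8,8)=1
t=9: f(9,-5)=27 f(9,-3)=83 f(9,-1)=126 f(9,1)=126 f(9,3)=84 f(9,5)=36 f(9,7)=9 f(9,9)=1
t=10: f(10,-4)=110 f(10,-2)=209 f(10,0)=252 f(10,2)=210 f(10,4)=120 f(10,6)=45 f(10,8)=10 f(10,10)=1
t=11: f(11,-5)=110 f(11,-3)=319 f(11,-1)=461 f(11,1)=462 f(11,3)=330 f(11,5)=165 f(11,7)=55 f(11,9)=11 f(11,11)=1
t=12: f(12,-4)=429 f(12,-2)=780 f(12,0)=923 f(12,2)=792 f(12,4)=495 f(12,6)=220 f(12,8)=66 f(12,10)=12 f(12,12)=1
t=13: f(13,-5)=429 f(13,-3)=1209 f(13,-1)=1703 f(13,1)=1715 f(13,3)=1287 f(13,5)=715 f(13,7)=286 f(13,9)=78 f(13,11)=13 f(13,13)=1
Σ_s f(13,s) = 7436
P = 7436/8192 = 1859/2048

Answer: 1859/2048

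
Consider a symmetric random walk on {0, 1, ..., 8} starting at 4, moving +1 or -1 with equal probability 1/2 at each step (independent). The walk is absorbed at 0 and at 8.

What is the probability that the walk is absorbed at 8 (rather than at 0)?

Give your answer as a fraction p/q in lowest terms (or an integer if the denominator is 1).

Symmetric walk (p = 1/2): the harmonic-function argument gives P(hit 8 before 0 | start at 4) = a/N.
P = 4/8 = 1/2

Answer: 1/2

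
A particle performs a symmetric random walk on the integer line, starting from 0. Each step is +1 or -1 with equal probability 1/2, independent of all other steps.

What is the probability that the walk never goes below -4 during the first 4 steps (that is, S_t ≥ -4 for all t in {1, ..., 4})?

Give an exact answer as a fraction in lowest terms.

Let f(t,s) = #length-t paths at position s with S_1..S_t all ≥ -4.
f(t,s) = f(t-1,s-1) + f(t-1,s+1) for s ≥ -4; f(t,s) = 0 for s < -4.
t=0: f(0,0)=1
t=1: f(1,-1)=1 f(1,1)=1
t=2: f(2,-2)=1 f(2,0)=2 f(2,2)=1
t=3: f(3,-3)=1 f(3,-1)=3 f(3,1)=3 f(3,3)=1
t=4: f(4,-4)=1 f(4,-2)=4 f(4,0)=6 f(4,2)=4 f(4,4)=1
Σ_s f(4,s) = 16
P = 16/16 = 1

Answer: 1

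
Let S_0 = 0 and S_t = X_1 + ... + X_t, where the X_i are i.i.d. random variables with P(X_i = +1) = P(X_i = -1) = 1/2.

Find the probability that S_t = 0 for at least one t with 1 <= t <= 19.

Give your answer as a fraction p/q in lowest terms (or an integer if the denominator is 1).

Answer: 53381/65536

Derivation:
Count via complement. Let g(t,s) = #length-t paths at position s with S_1..S_t all ≠ 0.
g(t,s) = g(t-1,s-1) + g(t-1,s+1) for s ≠ 0; g(t,0) = 0.
t=0: g(0,0)=1
t=1: g(1,-1)=1 g(1,1)=1
t=2: g(2,-2)=1 g(2,2)=1
t=3: g(3,-3)=1 g(3,-1)=1 g(3,1)=1 g(3,3)=1
t=4: g(4,-4)=1 g(4,-2)=2 g(4,2)=2 g(4,4)=1
t=5: g(5,-5)=1 g(5,-3)=3 g(5,-1)=2 g(5,1)=2 g(5,3)=3 g(5,5)=1
t=6: g(6,-6)=1 g(6,-4)=4 g(6,-2)=5 g(6,2)=5 g(6,4)=4 g(6,6)=1
t=7: g(7,-7)=1 g(7,-5)=5 g(7,-3)=9 g(7,-1)=5 g(7,1)=5 g(7,3)=9 g(7,5)=5 g(7,7)=1
t=8: g(8,-8)=1 g(8,-6)=6 g(8,-4)=14 g(8,-2)=14 g(8,2)=14 g(8,4)=14 g(8,6)=6 g(8,8)=1
t=9: g(9,-9)=1 g(9,-7)=7 g(9,-5)=20 g(9,-3)=28 g(9,-1)=14 g(9,1)=14 g(9,3)=28 g(9,5)=20 g(9,7)=7 g(9,9)=1
t=10: g(10,-10)=1 g(10,-8)=8 g(10,-6)=27 g(10,-4)=48 g(10,-2)=42 g(10,2)=42 g(10,4)=48 g(10,6)=27 g(10,8)=8 g(10,10)=1
t=11: g(11,-11)=1 g(11,-9)=9 g(11,-7)=35 g(11,-5)=75 g(11,-3)=90 g(11,-1)=42 g(11,1)=42 g(11,3)=90 g(11,5)=75 g(11,7)=35 g(11,9)=9 g(11,11)=1
t=12: g(12,-12)=1 g(12,-10)=10 g(12,-8)=44 g(12,-6)=110 g(12,-4)=165 g(12,-2)=132 g(12,2)=132 g(12,4)=165 g(12,6)=110 g(12,8)=44 g(12,10)=10 g(12,12)=1
t=13: g(13,-13)=1 g(13,-11)=11 g(13,-9)=54 g(13,-7)=154 g(13,-5)=275 g(13,-3)=297 g(13,-1)=132 g(13,1)=132 g(13,3)=297 g(13,5)=275 g(13,7)=154 g(13,9)=54 g(13,11)=11 g(13,13)=1
t=14: g(14,-14)=1 g(14,-12)=12 g(14,-10)=65 g(14,-8)=208 g(14,-6)=429 g(14,-4)=572 g(14,-2)=429 g(14,2)=429 g(14,4)=572 g(14,6)=429 g(14,8)=208 g(14,10)=65 g(14,12)=12 g(14,14)=1
t=15: g(15,-15)=1 g(15,-13)=13 g(15,-11)=77 g(15,-9)=273 g(15,-7)=637 g(15,-5)=1001 g(15,-3)=1001 g(15,-1)=429 g(15,1)=429 g(15,3)=1001 g(15,5)=1001 g(15,7)=637 g(15,9)=273 g(15,11)=77 g(15,13)=13 g(15,15)=1
t=16: g(16,-16)=1 g(16,-14)=14 g(16,-12)=90 g(16,-10)=350 g(16,-8)=910 g(16,-6)=1638 g(16,-4)=2002 g(16,-2)=1430 g(16,2)=1430 g(16,4)=2002 g(16,6)=1638 g(16,8)=910 g(16,10)=350 g(16,12)=90 g(16,14)=14 g(16,16)=1
t=17: g(17,-17)=1 g(17,-15)=15 g(17,-13)=104 g(17,-11)=440 g(17,-9)=1260 g(17,-7)=2548 g(17,-5)=3640 g(17,-3)=3432 g(17,-1)=1430 g(17,1)=1430 g(17,3)=3432 g(17,5)=3640 g(17,7)=2548 g(17,9)=1260 g(17,11)=440 g(17,13)=104 g(17,15)=15 g(17,17)=1
t=18: g(18,-18)=1 g(18,-16)=16 g(18,-14)=119 g(18,-12)=544 g(18,-10)=1700 g(18,-8)=3808 g(18,-6)=6188 g(18,-4)=7072 g(18,-2)=4862 g(18,2)=4862 g(18,4)=7072 g(18,6)=6188 g(18,8)=3808 g(18,10)=1700 g(18,12)=544 g(18,14)=119 g(18,16)=16 g(18,18)=1
t=19: g(19,-19)=1 g(19,-17)=17 g(19,-15)=135 g(19,-13)=663 g(19,-11)=2244 g(19,-9)=5508 g(19,-7)=9996 g(19,-5)=13260 g(19,-3)=11934 g(19,-1)=4862 g(19,1)=4862 g(19,3)=11934 g(19,5)=13260 g(19,7)=9996 g(19,9)=5508 g(19,11)=2244 g(19,13)=663 g(19,15)=135 g(19,17)=17 g(19,19)=1
Paths never hitting 0: Σ_s g(19,s) = 97240
Paths hitting 0: 2^19 - 97240 = 427048
P = 427048/524288 = 53381/65536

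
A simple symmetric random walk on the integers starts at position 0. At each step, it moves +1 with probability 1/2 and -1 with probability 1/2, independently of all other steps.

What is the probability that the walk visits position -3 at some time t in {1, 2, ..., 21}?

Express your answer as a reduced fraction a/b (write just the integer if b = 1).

Answer: 548895/1048576

Derivation:
Count via complement. Let g(t,s) = #length-t paths at position s with S_1..S_t all ≠ -3.
g(t,s) = g(t-1,s-1) + g(t-1,s+1) for s ≠ -3; g(t,-3) = 0.
t=0: g(0,0)=1
t=1: g(1,-1)=1 g(1,1)=1
t=2: g(2,-2)=1 g(2,0)=2 g(2,2)=1
t=3: g(3,-1)=3 g(3,1)=3 g(3,3)=1
t=4: g(4,-2)=3 g(4,0)=6 g(4,2)=4 g(4,4)=1
t=5: g(5,-1)=9 g(5,1)=10 g(5,3)=5 g(5,5)=1
t=6: g(6,-2)=9 g(6,0)=19 g(6,2)=15 g(6,4)=6 g(6,6)=1
t=7: g(7,-1)=28 g(7,1)=34 g(7,3)=21 g(7,5)=7 g(7,7)=1
t=8: g(8,-2)=28 g(8,0)=62 g(8,2)=55 g(8,4)=28 g(8,6)=8 g(8,8)=1
t=9: g(9,-1)=90 g(9,1)=117 g(9,3)=83 g(9,5)=36 g(9,7)=9 g(9,9)=1
t=10: g(10,-2)=90 g(10,0)=207 g(10,2)=200 g(10,4)=119 g(10,6)=45 g(10,8)=10 g(10,10)=1
t=11: g(11,-1)=297 g(11,1)=407 g(11,3)=319 g(11,5)=164 g(11,7)=55 g(11,9)=11 g(11,11)=1
t=12: g(12,-2)=297 g(12,0)=704 g(12,2)=726 g(12,4)=483 g(12,6)=219 g(12,8)=66 g(12,10)=12 g(12,12)=1
t=13: g(13,-1)=1001 g(13,1)=1430 g(13,3)=1209 g(13,5)=702 g(13,7)=285 g(13,9)=78 g(13,11)=13 g(13,13)=1
t=14: g(14,-2)=1001 g(14,0)=2431 g(14,2)=2639 g(14,4)=1911 g(14,6)=987 g(14,8)=363 g(14,10)=91 g(14,12)=14 g(14,14)=1
t=15: g(15,-1)=3432 g(15,1)=5070 g(15,3)=4550 g(15,5)=2898 g(15,7)=1350 g(15,9)=454 g(15,11)=105 g(15,13)=15 g(15,15)=1
t=16: g(16,-2)=3432 g(16,0)=8502 g(16,2)=9620 g(16,4)=7448 g(16,6)=4248 g(16,8)=1804 g(16,10)=559 g(16,12)=120 g(16,14)=16 g(16,16)=1
t=17: g(17,-1)=11934 g(17,1)=18122 g(17,3)=17068 g(17,5)=11696 g(17,7)=6052 g(17,9)=2363 g(17,11)=679 g(17,13)=136 g(17,15)=17 g(17,17)=1
t=18: g(18,-2)=11934 g(18,0)=30056 g(18,2)=35190 g(18,4)=28764 g(18,6)=17748 g(18,8)=8415 g(18,10)=3042 g(18,12)=815 g(18,14)=153 g(18,16)=18 g(18,18)=1
t=19: g(19,-1)=41990 g(19,1)=65246 g(19,3)=63954 g(19,5)=46512 g(19,7)=26163 g(19,9)=11457 g(19,11)=3857 g(19,13)=968 g(19,15)=171 g(19,17)=19 g(19,19)=1
t=20: g(20,-2)=41990 g(20,0)=107236 g(20,2)=129200 g(20,4)=110466 g(20,6)=72675 g(20,8)=37620 g(20,10)=15314 g(20,12)=4825 g(20,14)=1139 g(20,16)=190 g(20,18)=20 g(20,20)=1
t=21: g(21,-1)=149226 g(21,1)=236436 g(21,3)=239666 g(21,5)=183141 g(21,7)=110295 g(21,9)=52934 g(21,11)=20139 g(21,13)=5964 g(21,15)=1329 g(21,17)=210 g(21,19)=21 g(21,21)=1
Paths never hitting -3: Σ_s g(21,s) = 999362
Paths hitting -3: 2^21 - 999362 = 1097790
P = 1097790/2097152 = 548895/1048576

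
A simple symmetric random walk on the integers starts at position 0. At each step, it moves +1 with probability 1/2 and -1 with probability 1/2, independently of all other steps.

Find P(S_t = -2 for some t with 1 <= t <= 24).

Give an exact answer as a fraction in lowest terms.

Answer: 2894229/4194304

Derivation:
Count via complement. Let g(t,s) = #length-t paths at position s with S_1..S_t all ≠ -2.
g(t,s) = g(t-1,s-1) + g(t-1,s+1) for s ≠ -2; g(t,-2) = 0.
t=0: g(0,0)=1
t=1: g(1,-1)=1 g(1,1)=1
t=2: g(2,0)=2 g(2,2)=1
t=3: g(3,-1)=2 g(3,1)=3 g(3,3)=1
t=4: g(4,0)=5 g(4,2)=4 g(4,4)=1
t=5: g(5,-1)=5 g(5,1)=9 g(5,3)=5 g(5,5)=1
t=6: g(6,0)=14 g(6,2)=14 g(6,4)=6 g(6,6)=1
t=7: g(7,-1)=14 g(7,1)=28 g(7,3)=20 g(7,5)=7 g(7,7)=1
t=8: g(8,0)=42 g(8,2)=48 g(8,4)=27 g(8,6)=8 g(8,8)=1
t=9: g(9,-1)=42 g(9,1)=90 g(9,3)=75 g(9,5)=35 g(9,7)=9 g(9,9)=1
t=10: g(10,0)=132 g(10,2)=165 g(10,4)=110 g(10,6)=44 g(10,8)=10 g(10,10)=1
t=11: g(11,-1)=132 g(11,1)=297 g(11,3)=275 g(11,5)=154 g(11,7)=54 g(11,9)=11 g(11,11)=1
t=12: g(12,0)=429 g(12,2)=572 g(12,4)=429 g(12,6)=208 g(12,8)=65 g(12,10)=12 g(12,12)=1
t=13: g(13,-1)=429 g(13,1)=1001 g(13,3)=1001 g(13,5)=637 g(13,7)=273 g(13,9)=77 g(13,11)=13 g(13,13)=1
t=14: g(14,0)=1430 g(14,2)=2002 g(14,4)=1638 g(14,6)=910 g(14,8)=350 g(14,10)=90 g(14,12)=14 g(14,14)=1
t=15: g(15,-1)=1430 g(15,1)=3432 g(15,3)=3640 g(15,5)=2548 g(15,7)=1260 g(15,9)=440 g(15,11)=104 g(15,13)=15 g(15,15)=1
t=16: g(16,0)=4862 g(16,2)=7072 g(16,4)=6188 g(16,6)=3808 g(16,8)=1700 g(16,10)=544 g(16,12)=119 g(16,14)=16 g(16,16)=1
t=17: g(17,-1)=4862 g(17,1)=11934 g(17,3)=13260 g(17,5)=9996 g(17,7)=5508 g(17,9)=2244 g(17,11)=663 g(17,13)=135 g(17,15)=17 g(17,17)=1
t=18: g(18,0)=16796 g(18,2)=25194 g(18,4)=23256 g(18,6)=15504 g(18,8)=7752 g(18,10)=2907 g(18,12)=798 g(18,14)=152 g(18,16)=18 g(18,18)=1
t=19: g(19,-1)=16796 g(19,1)=41990 g(19,3)=48450 g(19,5)=38760 g(19,7)=23256 g(19,9)=10659 g(19,11)=3705 g(19,13)=950 g(19,15)=170 g(19,17)=19 g(19,19)=1
t=20: g(20,0)=58786 g(20,2)=90440 g(20,4)=87210 g(20,6)=62016 g(20,8)=33915 g(20,10)=14364 g(20,12)=4655 g(20,14)=1120 g(20,16)=189 g(20,18)=20 g(20,20)=1
t=21: g(21,-1)=58786 g(21,1)=149226 g(21,3)=177650 g(21,5)=149226 g(21,7)=95931 g(21,9)=48279 g(21,11)=19019 g(21,13)=5775 g(21,15)=1309 g(21,17)=209 g(21,19)=21 g(21,21)=1
t=22: g(22,0)=208012 g(22,2)=326876 g(22,4)=326876 g(22,6)=245157 g(22,8)=144210 g(22,10)=67298 g(22,12)=24794 g(22,14)=7084 g(22,16)=1518 g(22,18)=230 g(22,20)=22 g(22,22)=1
t=23: g(23,-1)=208012 g(23,1)=534888 g(23,3)=653752 g(23,5)=572033 g(23,7)=389367 g(23,9)=211508 g(23,11)=92092 g(23,13)=31878 g(23,15)=8602 g(23,17)=1748 g(23,19)=252 g(23,21)=23 g(23,23)=1
t=24: g(24,0)=742900 g(24,2)=1188640 g(24,4)=1225785 g(24,6)=961400 g(24,8)=600875 g(24,10)=303600 g(24,12)=123970 g(24,14)=40480 g(24,16)=10350 g(24,18)=2000 g(24,20)=275 g(24,22)=24 g(24,24)=1
Paths never hitting -2: Σ_s g(24,s) = 5200300
Paths hitting -2: 2^24 - 5200300 = 11576916
P = 11576916/16777216 = 2894229/4194304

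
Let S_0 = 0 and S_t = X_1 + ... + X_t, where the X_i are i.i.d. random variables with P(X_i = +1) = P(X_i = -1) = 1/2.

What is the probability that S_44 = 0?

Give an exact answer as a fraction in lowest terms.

Answer: 263012370465/2199023255552

Derivation:
To return to 0 after 44 steps: need exactly 22 steps of +1 and 22 of -1.
Favorable paths: C(44,22) = 2104098963720
Total paths: 2^44 = 17592186044416
P = 2104098963720/17592186044416 = 263012370465/2199023255552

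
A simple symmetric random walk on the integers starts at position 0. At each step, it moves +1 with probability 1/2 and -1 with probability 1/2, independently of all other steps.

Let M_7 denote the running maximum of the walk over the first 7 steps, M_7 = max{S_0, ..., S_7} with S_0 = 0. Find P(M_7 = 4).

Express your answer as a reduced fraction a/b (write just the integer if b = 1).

Answer: 7/128

Derivation:
Let M_7 = max(S_0,...,S_7). Use the reflection principle: for j ≥ 1, #{paths with M_7 ≥ j} = #{S_7 ≥ j} + #{S_7 ≥ j+1}.
By reflection, #{M_7 ≥ 4} = #{S_7 ≥ 4} + #{S_7 ≥ 5} = 8 + 8 = 16.
#{M_7 ≥ 5} = #{S_7 ≥ 5} + #{S_7 ≥ 6} = 8 + 1 = 9.
#{M_7 = 4} = 16 - 9 = 7.
P(M_7 = 4) = 7/128 = 7/128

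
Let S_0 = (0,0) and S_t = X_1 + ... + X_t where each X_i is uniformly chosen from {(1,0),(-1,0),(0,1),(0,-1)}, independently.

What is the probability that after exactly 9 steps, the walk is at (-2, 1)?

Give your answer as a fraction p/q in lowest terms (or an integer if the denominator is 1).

Answer: 1323/32768

Derivation:
Let h be the number of horizontal steps (so 9-h are vertical). To end at (-2,1) need (h-2)/2 right-steps and ((9-h)+1)/2 up-steps.
Sum over h with 2 ≤ h ≤ 8, h ≡ 0 (mod 2), 9-h ≡ 1 (mod 2):
h=2: C(9,2)·C(2,0)·C(7,4) = 36·1·35 = 1260
h=4: C(9,4)·C(4,1)·C(5,3) = 126·4·10 = 5040
h=6: C(9,6)·C(6,2)·C(3,2) = 84·15·3 = 3780
h=8: C(9,8)·C(8,3)·C(1,1) = 9·56·1 = 504
Total favorable: 10584
Total paths: 4^9 = 262144
P = 10584/262144 = 1323/32768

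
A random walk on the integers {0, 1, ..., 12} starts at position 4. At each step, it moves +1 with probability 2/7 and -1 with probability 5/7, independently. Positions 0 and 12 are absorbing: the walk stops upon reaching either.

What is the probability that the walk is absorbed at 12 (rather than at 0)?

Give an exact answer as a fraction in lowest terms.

Answer: 256/400881

Derivation:
Biased walk: p = 2/7, q = 5/7, r = q/p = 5/2
Gambler's ruin: P(hit 12 before 0 | start at 4) = (1 - r^a)/(1 - r^N)
r^4 = 625/16; r^12 = 244140625/4096
P = (1 - 625/16) / (1 - 244140625/4096) = -609/16 / -244136529/4096 = 256/400881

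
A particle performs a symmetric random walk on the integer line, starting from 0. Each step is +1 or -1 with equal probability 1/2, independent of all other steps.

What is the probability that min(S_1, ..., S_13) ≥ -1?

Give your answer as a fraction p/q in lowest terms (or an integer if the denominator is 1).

Answer: 429/1024

Derivation:
Let f(t,s) = #length-t paths at position s with S_1..S_t all ≥ -1.
f(t,s) = f(t-1,s-1) + f(t-1,s+1) for s ≥ -1; f(t,s) = 0 for s < -1.
t=0: f(0,0)=1
t=1: f(1,-1)=1 f(1,1)=1
t=2: f(2,0)=2 f(2,2)=1
t=3: f(3,-1)=2 f(3,1)=3 f(3,3)=1
t=4: f(4,0)=5 f(4,2)=4 f(4,4)=1
t=5: f(5,-1)=5 f(5,1)=9 f(5,3)=5 f(5,5)=1
t=6: f(6,0)=14 f(6,2)=14 f(6,4)=6 f(6,6)=1
t=7: f(7,-1)=14 f(7,1)=28 f(7,3)=20 f(7,5)=7 f(7,7)=1
t=8: f(8,0)=42 f(8,2)=48 f(8,4)=27 f(8,6)=8 f(8,8)=1
t=9: f(9,-1)=42 f(9,1)=90 f(9,3)=75 f(9,5)=35 f(9,7)=9 f(9,9)=1
t=10: f(10,0)=132 f(10,2)=165 f(10,4)=110 f(10,6)=44 f(10,8)=10 f(10,10)=1
t=11: f(11,-1)=132 f(11,1)=297 f(11,3)=275 f(11,5)=154 f(11,7)=54 f(11,9)=11 f(11,11)=1
t=12: f(12,0)=429 f(12,2)=572 f(12,4)=429 f(12,6)=208 f(12,8)=65 f(12,10)=12 f(12,12)=1
t=13: f(13,-1)=429 f(13,1)=1001 f(13,3)=1001 f(13,5)=637 f(13,7)=273 f(13,9)=77 f(13,11)=13 f(13,13)=1
Σ_s f(13,s) = 3432
P = 3432/8192 = 429/1024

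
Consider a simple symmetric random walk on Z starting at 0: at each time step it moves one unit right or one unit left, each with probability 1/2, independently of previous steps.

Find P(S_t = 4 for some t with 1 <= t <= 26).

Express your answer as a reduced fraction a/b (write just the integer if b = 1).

Count via complement. Let g(t,s) = #length-t paths at position s with S_1..S_t all ≠ 4.
g(t,s) = g(t-1,s-1) + g(t-1,s+1) for s ≠ 4; g(t,4) = 0.
t=0: g(0,0)=1
t=1: g(1,-1)=1 g(1,1)=1
t=2: g(2,-2)=1 g(2,0)=2 g(2,2)=1
t=3: g(3,-3)=1 g(3,-1)=3 g(3,1)=3 g(3,3)=1
t=4: g(4,-4)=1 g(4,-2)=4 g(4,0)=6 g(4,2)=4
t=5: g(5,-5)=1 g(5,-3)=5 g(5,-1)=10 g(5,1)=10 g(5,3)=4
t=6: g(6,-6)=1 g(6,-4)=6 g(6,-2)=15 g(6,0)=20 g(6,2)=14
t=7: g(7,-7)=1 g(7,-5)=7 g(7,-3)=21 g(7,-1)=35 g(7,1)=34 g(7,3)=14
t=8: g(8,-8)=1 g(8,-6)=8 g(8,-4)=28 g(8,-2)=56 g(8,0)=69 g(8,2)=48
t=9: g(9,-9)=1 g(9,-7)=9 g(9,-5)=36 g(9,-3)=84 g(9,-1)=125 g(9,1)=117 g(9,3)=48
t=10: g(10,-10)=1 g(10,-8)=10 g(10,-6)=45 g(10,-4)=120 g(10,-2)=209 g(10,0)=242 g(10,2)=165
t=11: g(11,-11)=1 g(11,-9)=11 g(11,-7)=55 g(11,-5)=165 g(11,-3)=329 g(11,-1)=451 g(11,1)=407 g(11,3)=165
t=12: g(12,-12)=1 g(12,-10)=12 g(12,-8)=66 g(12,-6)=220 g(12,-4)=494 g(12,-2)=780 g(12,0)=858 g(12,2)=572
t=13: g(13,-13)=1 g(13,-11)=13 g(13,-9)=78 g(13,-7)=286 g(13,-5)=714 g(13,-3)=1274 g(13,-1)=1638 g(13,1)=1430 g(13,3)=572
t=14: g(14,-14)=1 g(14,-12)=14 g(14,-10)=91 g(14,-8)=364 g(14,-6)=1000 g(14,-4)=1988 g(14,-2)=2912 g(14,0)=3068 g(14,2)=2002
t=15: g(15,-15)=1 g(15,-13)=15 g(15,-11)=105 g(15,-9)=455 g(15,-7)=1364 g(15,-5)=2988 g(15,-3)=4900 g(15,-1)=5980 g(15,1)=5070 g(15,3)=2002
t=16: g(16,-16)=1 g(16,-14)=16 g(16,-12)=120 g(16,-10)=560 g(16,-8)=1819 g(16,-6)=4352 g(16,-4)=7888 g(16,-2)=10880 g(16,0)=11050 g(16,2)=7072
t=17: g(17,-17)=1 g(17,-15)=17 g(17,-13)=136 g(17,-11)=680 g(17,-9)=2379 g(17,-7)=6171 g(17,-5)=12240 g(17,-3)=18768 g(17,-1)=21930 g(17,1)=18122 g(17,3)=7072
t=18: g(18,-18)=1 g(18,-16)=18 g(18,-14)=153 g(18,-12)=816 g(18,-10)=3059 g(18,-8)=8550 g(18,-6)=18411 g(18,-4)=31008 g(18,-2)=40698 g(18,0)=40052 g(18,2)=25194
t=19: g(19,-19)=1 g(19,-17)=19 g(19,-15)=171 g(19,-13)=969 g(19,-11)=3875 g(19,-9)=11609 g(19,-7)=26961 g(19,-5)=49419 g(19,-3)=71706 g(19,-1)=80750 g(19,1)=65246 g(19,3)=25194
t=20: g(20,-20)=1 g(20,-18)=20 g(20,-16)=190 g(20,-14)=1140 g(20,-12)=4844 g(20,-10)=15484 g(20,-8)=38570 g(20,-6)=76380 g(20,-4)=121125 g(20,-2)=152456 g(20,0)=145996 g(20,2)=90440
t=21: g(21,-21)=1 g(21,-19)=21 g(21,-17)=210 g(21,-15)=1330 g(21,-13)=5984 g(21,-11)=20328 g(21,-9)=54054 g(21,-7)=114950 g(21,-5)=197505 g(21,-3)=273581 g(21,-1)=298452 g(21,1)=236436 g(21,3)=90440
t=22: g(22,-22)=1 g(22,-20)=22 g(22,-18)=231 g(22,-16)=1540 g(22,-14)=7314 g(22,-12)=26312 g(22,-10)=74382 g(22,-8)=169004 g(22,-6)=312455 g(22,-4)=471086 g(22,-2)=572033 g(22,0)=534888 g(22,2)=326876
t=23: g(23,-23)=1 g(23,-21)=23 g(23,-19)=253 g(23,-17)=1771 g(23,-15)=8854 g(23,-13)=33626 g(23,-11)=100694 g(23,-9)=243386 g(23,-7)=481459 g(23,-5)=783541 g(23,-3)=1043119 g(23,-1)=1106921 g(23,1)=861764 g(23,3)=326876
t=24: g(24,-24)=1 g(24,-22)=24 g(24,-20)=276 g(24,-18)=2024 g(24,-16)=10625 g(24,-14)=42480 g(24,-12)=134320 g(24,-10)=344080 g(24,-8)=724845 g(24,-6)=1265000 g(24,-4)=1826660 g(24,-2)=2150040 g(24,0)=1968685 g(24,2)=1188640
t=25: g(25,-25)=1 g(25,-23)=25 g(25,-21)=300 g(25,-19)=2300 g(25,-17)=12649 g(25,-15)=53105 g(25,-13)=176800 g(25,-11)=478400 g(25,-9)=1068925 g(25,-7)=1989845 g(25,-5)=3091660 g(25,-3)=3976700 g(25,-1)=4118725 g(25,1)=3157325 g(25,3)=1188640
t=26: g(26,-26)=1 g(26,-24)=26 g(26,-22)=325 g(26,-20)=2600 g(26,-18)=14949 g(26,-16)=65754 g(26,-14)=229905 g(26,-12)=655200 g(26,-10)=1547325 g(26,-8)=3058770 g(26,-6)=5081505 g(26,-4)=7068360 g(26,-2)=8095425 g(26,0)=7276050 g(26,2)=4345965
Paths never hitting 4: Σ_s g(26,s) = 37442160
Paths hitting 4: 2^26 - 37442160 = 29666704
P = 29666704/67108864 = 1854169/4194304

Answer: 1854169/4194304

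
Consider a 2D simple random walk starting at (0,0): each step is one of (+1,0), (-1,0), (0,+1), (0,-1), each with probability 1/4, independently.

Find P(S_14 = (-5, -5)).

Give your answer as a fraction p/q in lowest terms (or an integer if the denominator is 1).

Let h be the number of horizontal steps (so 14-h are vertical). To end at (-5,-5) need (h-5)/2 right-steps and ((14-h)-5)/2 up-steps.
Sum over h with 5 ≤ h ≤ 9, h ≡ 1 (mod 2), 14-h ≡ 1 (mod 2):
h=5: C(14,5)·C(5,0)·C(9,2) = 2002·1·36 = 72072
h=7: C(14,7)·C(7,1)·C(7,1) = 3432·7·7 = 168168
h=9: C(14,9)·C(9,2)·C(5,0) = 2002·36·1 = 72072
Total favorable: 312312
Total paths: 4^14 = 268435456
P = 312312/268435456 = 39039/33554432

Answer: 39039/33554432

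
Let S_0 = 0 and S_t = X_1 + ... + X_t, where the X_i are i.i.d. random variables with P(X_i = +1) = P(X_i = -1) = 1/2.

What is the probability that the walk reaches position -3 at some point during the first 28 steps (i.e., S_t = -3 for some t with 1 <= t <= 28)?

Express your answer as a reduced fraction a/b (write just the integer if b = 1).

Answer: 19179317/33554432

Derivation:
Count via complement. Let g(t,s) = #length-t paths at position s with S_1..S_t all ≠ -3.
g(t,s) = g(t-1,s-1) + g(t-1,s+1) for s ≠ -3; g(t,-3) = 0.
t=0: g(0,0)=1
t=1: g(1,-1)=1 g(1,1)=1
t=2: g(2,-2)=1 g(2,0)=2 g(2,2)=1
t=3: g(3,-1)=3 g(3,1)=3 g(3,3)=1
t=4: g(4,-2)=3 g(4,0)=6 g(4,2)=4 g(4,4)=1
t=5: g(5,-1)=9 g(5,1)=10 g(5,3)=5 g(5,5)=1
t=6: g(6,-2)=9 g(6,0)=19 g(6,2)=15 g(6,4)=6 g(6,6)=1
t=7: g(7,-1)=28 g(7,1)=34 g(7,3)=21 g(7,5)=7 g(7,7)=1
t=8: g(8,-2)=28 g(8,0)=62 g(8,2)=55 g(8,4)=28 g(8,6)=8 g(8,8)=1
t=9: g(9,-1)=90 g(9,1)=117 g(9,3)=83 g(9,5)=36 g(9,7)=9 g(9,9)=1
t=10: g(10,-2)=90 g(10,0)=207 g(10,2)=200 g(10,4)=119 g(10,6)=45 g(10,8)=10 g(10,10)=1
t=11: g(11,-1)=297 g(11,1)=407 g(11,3)=319 g(11,5)=164 g(11,7)=55 g(11,9)=11 g(11,11)=1
t=12: g(12,-2)=297 g(12,0)=704 g(12,2)=726 g(12,4)=483 g(12,6)=219 g(12,8)=66 g(12,10)=12 g(12,12)=1
t=13: g(13,-1)=1001 g(13,1)=1430 g(13,3)=1209 g(13,5)=702 g(13,7)=285 g(13,9)=78 g(13,11)=13 g(13,13)=1
t=14: g(14,-2)=1001 g(14,0)=2431 g(14,2)=2639 g(14,4)=1911 g(14,6)=987 g(14,8)=363 g(14,10)=91 g(14,12)=14 g(14,14)=1
t=15: g(15,-1)=3432 g(15,1)=5070 g(15,3)=4550 g(15,5)=2898 g(15,7)=1350 g(15,9)=454 g(15,11)=105 g(15,13)=15 g(15,15)=1
t=16: g(16,-2)=3432 g(16,0)=8502 g(16,2)=9620 g(16,4)=7448 g(16,6)=4248 g(16,8)=1804 g(16,10)=559 g(16,12)=120 g(16,14)=16 g(16,16)=1
t=17: g(17,-1)=11934 g(17,1)=18122 g(17,3)=17068 g(17,5)=11696 g(17,7)=6052 g(17,9)=2363 g(17,11)=679 g(17,13)=136 g(17,15)=17 g(17,17)=1
t=18: g(18,-2)=11934 g(18,0)=30056 g(18,2)=35190 g(18,4)=28764 g(18,6)=17748 g(18,8)=8415 g(18,10)=3042 g(18,12)=815 g(18,14)=153 g(18,16)=18 g(18,18)=1
t=19: g(19,-1)=41990 g(19,1)=65246 g(19,3)=63954 g(19,5)=46512 g(19,7)=26163 g(19,9)=11457 g(19,11)=3857 g(19,13)=968 g(19,15)=171 g(19,17)=19 g(19,19)=1
t=20: g(20,-2)=41990 g(20,0)=107236 g(20,2)=129200 g(20,4)=110466 g(20,6)=72675 g(20,8)=37620 g(20,10)=15314 g(20,12)=4825 g(20,14)=1139 g(20,16)=190 g(20,18)=20 g(20,20)=1
t=21: g(21,-1)=149226 g(21,1)=236436 g(21,3)=239666 g(21,5)=183141 g(21,7)=110295 g(21,9)=52934 g(21,11)=20139 g(21,13)=5964 g(21,15)=1329 g(21,17)=210 g(21,19)=21 g(21,21)=1
t=22: g(22,-2)=149226 g(22,0)=385662 g(22,2)=476102 g(22,4)=422807 g(22,6)=293436 g(22,8)=163229 g(22,10)=73073 g(22,12)=26103 g(22,14)=7293 g(22,16)=1539 g(22,18)=231 g(22,20)=22 g(22,22)=1
t=23: g(23,-1)=534888 g(23,1)=861764 g(23,3)=898909 g(23,5)=716243 g(23,7)=456665 g(23,9)=236302 g(23,11)=99176 g(23,13)=33396 g(23,15)=8832 g(23,17)=1770 g(23,19)=253 g(23,21)=23 g(23,23)=1
t=24: g(24,-2)=534888 g(24,0)=1396652 g(24,2)=1760673 g(24,4)=1615152 g(24,6)=1172908 g(24,8)=692967 g(24,10)=335478 g(24,12)=132572 g(24,14)=42228 g(24,16)=10602 g(24,18)=2023 g(24,20)=276 g(24,22)=24 g(24,24)=1
t=25: g(25,-1)=1931540 g(25,1)=3157325 g(25,3)=3375825 g(25,5)=2788060 g(25,7)=1865875 g(25,9)=1028445 g(25,11)=468050 g(25,13)=174800 g(25,15)=52830 g(25,17)=12625 g(25,19)=2299 g(25,21)=300 g(25,23)=25 g(25,25)=1
t=26: g(26,-2)=1931540 g(26,0)=5088865 g(26,2)=6533150 g(26,4)=6163885 g(26,6)=4653935 g(26,8)=2894320 g(26,10)=1496495 g(26,12)=642850 g(26,14)=227630 g(26,16)=65455 g(26,18)=14924 g(26,20)=2599 g(26,22)=325 g(26,24)=26 g(26,26)=1
t=27: g(27,-1)=7020405 g(27,1)=11622015 g(27,3)=12697035 g(27,5)=10817820 g(27,7)=7548255 g(27,9)=4390815 g(27,11)=2139345 g(27,13)=870480 g(27,15)=293085 g(27,17)=80379 g(27,19)=17523 g(27,21)=2924 g(27,23)=351 g(27,25)=27 g(27,27)=1
t=28: g(28,-2)=7020405 g(28,0)=18642420 g(28,2)=24319050 g(28,4)=23514855 g(28,6)=18366075 g(28,8)=11939070 g(28,10)=6530160 g(28,12)=3009825 g(28,14)=1163565 g(28,16)=373464 g(28,18)=97902 g(28,20)=20447 g(28,22)=3275 g(28,24)=378 g(28,26)=28 g(28,28)=1
Paths never hitting -3: Σ_s g(28,s) = 115000920
Paths hitting -3: 2^28 - 115000920 = 153434536
P = 153434536/268435456 = 19179317/33554432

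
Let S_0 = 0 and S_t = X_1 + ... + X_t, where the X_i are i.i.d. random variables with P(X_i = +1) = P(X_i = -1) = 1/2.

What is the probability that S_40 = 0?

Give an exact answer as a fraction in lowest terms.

Answer: 34461632205/274877906944

Derivation:
To return to 0 after 40 steps: need exactly 20 steps of +1 and 20 of -1.
Favorable paths: C(40,20) = 137846528820
Total paths: 2^40 = 1099511627776
P = 137846528820/1099511627776 = 34461632205/274877906944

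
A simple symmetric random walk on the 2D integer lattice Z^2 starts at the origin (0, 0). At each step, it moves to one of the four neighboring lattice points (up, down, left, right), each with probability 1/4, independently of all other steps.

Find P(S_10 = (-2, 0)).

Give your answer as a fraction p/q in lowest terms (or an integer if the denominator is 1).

Answer: 11025/262144

Derivation:
Let h be the number of horizontal steps (so 10-h are vertical). To end at (-2,0) need (h-2)/2 right-steps and ((10-h)+0)/2 up-steps.
Sum over h with 2 ≤ h ≤ 10, h ≡ 0 (mod 2), 10-h ≡ 0 (mod 2):
h=2: C(10,2)·C(2,0)·C(8,4) = 45·1·70 = 3150
h=4: C(10,4)·C(4,1)·C(6,3) = 210·4·20 = 16800
h=6: C(10,6)·C(6,2)·C(4,2) = 210·15·6 = 18900
h=8: C(10,8)·C(8,3)·C(2,1) = 45·56·2 = 5040
h=10: C(10,10)·C(10,4)·C(0,0) = 1·210·1 = 210
Total favorable: 44100
Total paths: 4^10 = 1048576
P = 44100/1048576 = 11025/262144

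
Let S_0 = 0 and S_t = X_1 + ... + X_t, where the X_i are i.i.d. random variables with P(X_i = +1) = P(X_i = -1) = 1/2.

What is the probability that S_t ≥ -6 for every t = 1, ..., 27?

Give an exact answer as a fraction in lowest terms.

Answer: 109396395/134217728

Derivation:
Let f(t,s) = #length-t paths at position s with S_1..S_t all ≥ -6.
f(t,s) = f(t-1,s-1) + f(t-1,s+1) for s ≥ -6; f(t,s) = 0 for s < -6.
t=0: f(0,0)=1
t=1: f(1,-1)=1 f(1,1)=1
t=2: f(2,-2)=1 f(2,0)=2 f(2,2)=1
t=3: f(3,-3)=1 f(3,-1)=3 f(3,1)=3 f(3,3)=1
t=4: f(4,-4)=1 f(4,-2)=4 f(4,0)=6 f(4,2)=4 f(4,4)=1
t=5: f(5,-5)=1 f(5,-3)=5 f(5,-1)=10 f(5,1)=10 f(5,3)=5 f(5,5)=1
t=6: f(6,-6)=1 f(6,-4)=6 f(6,-2)=15 f(6,0)=20 f(6,2)=15 f(6,4)=6 f(6,6)=1
t=7: f(7,-5)=7 f(7,-3)=21 f(7,-1)=35 f(7,1)=35 f(7,3)=21 f(7,5)=7 f(7,7)=1
t=8: f(8,-6)=7 f(8,-4)=28 f(8,-2)=56 f(8,0)=70 f(8,2)=56 f(8,4)=28 f(8,6)=8 f(8,8)=1
t=9: f(9,-5)=35 f(9,-3)=84 f(9,-1)=126 f(9,1)=126 f(9,3)=84 f(9,5)=36 f(9,7)=9 f(9,9)=1
t=10: f(10,-6)=35 f(10,-4)=119 f(10,-2)=210 f(10,0)=252 f(10,2)=210 f(10,4)=120 f(10,6)=45 f(10,8)=10 f(10,10)=1
t=11: f(11,-5)=154 f(11,-3)=329 f(11,-1)=462 f(11,1)=462 f(11,3)=330 f(11,5)=165 f(11,7)=55 f(11,9)=11 f(11,11)=1
t=12: f(12,-6)=154 f(12,-4)=483 f(12,-2)=791 f(12,0)=924 f(12,2)=792 f(12,4)=495 f(12,6)=220 f(12,8)=66 f(12,10)=12 f(12,12)=1
t=13: f(13,-5)=637 f(13,-3)=1274 f(13,-1)=1715 f(13,1)=1716 f(13,3)=1287 f(13,5)=715 f(13,7)=286 f(13,9)=78 f(13,11)=13 f(13,13)=1
t=14: f(14,-6)=637 f(14,-4)=1911 f(14,-2)=2989 f(14,0)=3431 f(14,2)=3003 f(14,4)=2002 f(14,6)=1001 f(14,8)=364 f(14,10)=91 f(14,12)=14 f(14,14)=1
t=15: f(15,-5)=2548 f(15,-3)=4900 f(15,-1)=6420 f(15,1)=6434 f(15,3)=5005 f(15,5)=3003 f(15,7)=1365 f(15,9)=455 f(15,11)=105 f(15,13)=15 f(15,15)=1
t=16: f(16,-6)=2548 f(16,-4)=7448 f(16,-2)=11320 f(16,0)=12854 f(16,2)=11439 f(16,4)=8008 f(16,6)=4368 f(16,8)=1820 f(16,10)=560 f(16,12)=120 f(16,14)=16 f(16,16)=1
t=17: f(17,-5)=9996 f(17,-3)=18768 f(17,-1)=24174 f(17,1)=24293 f(17,3)=19447 f(17,5)=12376 f(17,7)=6188 f(17,9)=2380 f(17,11)=680 f(17,13)=136 f(17,15)=17 f(17,17)=1
t=18: f(18,-6)=9996 f(18,-4)=28764 f(18,-2)=42942 f(18,0)=48467 f(18,2)=43740 f(18,4)=31823 f(18,6)=18564 f(18,8)=8568 f(18,10)=3060 f(18,12)=816 f(18,14)=153 f(18,16)=18 f(18,18)=1
t=19: f(19,-5)=38760 f(19,-3)=71706 f(19,-1)=91409 f(19,1)=92207 f(19,3)=75563 f(19,5)=50387 f(19,7)=27132 f(19,9)=11628 f(19,11)=3876 f(19,13)=969 f(19,15)=171 f(19,17)=19 f(19,19)=1
t=20: f(20,-6)=38760 f(20,-4)=110466 f(20,-2)=163115 f(20,0)=183616 f(20,2)=167770 f(20,4)=125950 f(20,6)=77519 f(20,8)=38760 f(20,10)=15504 f(20,12)=4845 f(20,14)=1140 f(20,16)=190 f(20,18)=20 f(20,20)=1
t=21: f(21,-5)=149226 f(21,-3)=273581 f(21,-1)=346731 f(21,1)=351386 f(21,3)=293720 f(21,5)=203469 f(21,7)=116279 f(21,9)=54264 f(21,11)=20349 f(21,13)=5985 f(21,15)=1330 f(21,17)=210 f(21,19)=21 f(21,21)=1
t=22: f(22,-6)=149226 f(22,-4)=422807 f(22,-2)=620312 f(22,0)=698117 f(22,2)=645106 f(22,4)=497189 f(22,6)=319748 f(22,8)=170543 f(22,10)=74613 f(22,12)=26334 f(22,14)=7315 f(22,16)=1540 f(22,18)=231 f(22,20)=22 f(22,22)=1
t=23: f(23,-5)=572033 f(23,-3)=1043119 f(23,-1)=1318429 f(23,1)=1343223 f(23,3)=1142295 f(23,5)=816937 f(23,7)=490291 f(23,9)=245156 f(23,11)=100947 f(23,13)=33649 f(23,15)=8855 f(23,17)=1771 f(23,19)=253 f(23,21)=23 f(23,23)=1
t=24: f(24,-6)=572033 f(24,-4)=1615152 f(24,-2)=2361548 f(24,0)=2661652 f(24,2)=2485518 f(24,4)=1959232 f(24,6)=1307228 f(24,8)=735447 f(24,10)=346103 f(24,12)=134596 f(24,14)=42504 f(24,16)=10626 f(24,18)=2024 f(24,20)=276 f(24,22)=24 f(24,24)=1
t=25: f(25,-5)=2187185 f(25,-3)=3976700 f(25,-1)=5023200 f(25,1)=5147170 f(25,3)=4444750 f(25,5)=3266460 f(25,7)=2042675 f(25,9)=1081550 f(25,11)=480699 f(25,13)=177100 f(25,15)=53130 f(25,17)=12650 f(25,19)=2300 f(25,21)=300 f(25,23)=25 f(25,25)=1
t=26: f(26,-6)=2187185 f(26,-4)=6163885 f(26,-2)=8999900 f(26,0)=10170370 f(26,2)=9591920 f(26,4)=7711210 f(26,6)=5309135 f(26,8)=3124225 f(26,10)=1562249 f(26,12)=657799 f(26,14)=230230 f(26,16)=65780 f(26,18)=14950 f(26,20)=2600 f(26,22)=325 f(26,24)=26 f(26,26)=1
t=27: f(27,-5)=8351070 f(27,-3)=15163785 f(27,-1)=19170270 f(27,1)=19762290 f(27,3)=17303130 f(27,5)=13020345 f(27,7)=8433360 f(27,9)=4686474 f(27,11)=2220048 f(27,13)=888029 f(27,15)=296010 f(27,17)=80730 f(27,19)=17550 f(27,21)=2925 f(27,23)=351 f(27,25)=27 f(27,27)=1
Σ_s f(27,s) = 109396395
P = 109396395/134217728 = 109396395/134217728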